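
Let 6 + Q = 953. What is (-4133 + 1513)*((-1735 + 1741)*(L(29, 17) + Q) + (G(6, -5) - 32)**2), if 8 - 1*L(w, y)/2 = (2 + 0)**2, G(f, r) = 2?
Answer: -17370600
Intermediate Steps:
Q = 947 (Q = -6 + 953 = 947)
L(w, y) = 8 (L(w, y) = 16 - 2*(2 + 0)**2 = 16 - 2*2**2 = 16 - 2*4 = 16 - 8 = 8)
(-4133 + 1513)*((-1735 + 1741)*(L(29, 17) + Q) + (G(6, -5) - 32)**2) = (-4133 + 1513)*((-1735 + 1741)*(8 + 947) + (2 - 32)**2) = -2620*(6*955 + (-30)**2) = -2620*(5730 + 900) = -2620*6630 = -17370600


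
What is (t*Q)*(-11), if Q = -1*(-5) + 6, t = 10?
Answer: -1210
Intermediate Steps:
Q = 11 (Q = 5 + 6 = 11)
(t*Q)*(-11) = (10*11)*(-11) = 110*(-11) = -1210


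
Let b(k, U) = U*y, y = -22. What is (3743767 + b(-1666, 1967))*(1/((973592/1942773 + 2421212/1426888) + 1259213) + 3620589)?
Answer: 11692051639011870617790828964575/872673745093797221 ≈ 1.3398e+13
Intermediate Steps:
b(k, U) = -22*U (b(k, U) = U*(-22) = -22*U)
(3743767 + b(-1666, 1967))*(1/((973592/1942773 + 2421212/1426888) + 1259213) + 3620589) = (3743767 - 22*1967)*(1/((973592/1942773 + 2421212/1426888) + 1259213) + 3620589) = (3743767 - 43274)*(1/((973592*(1/1942773) + 2421212*(1/1426888)) + 1259213) + 3620589) = 3700493*(1/((973592/1942773 + 605303/356722) + 1259213) + 3620589) = 3700493*(1/(1523268010643/693029870106 + 1259213) + 3620589) = 3700493*(1/(872673745093797221/693029870106) + 3620589) = 3700493*(693029870106/872673745093797221 + 3620589) = 3700493*(3159592962076099216453275/872673745093797221) = 11692051639011870617790828964575/872673745093797221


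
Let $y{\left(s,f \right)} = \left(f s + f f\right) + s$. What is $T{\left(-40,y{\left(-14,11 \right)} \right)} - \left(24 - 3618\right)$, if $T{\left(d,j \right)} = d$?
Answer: $3554$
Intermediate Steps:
$y{\left(s,f \right)} = s + f^{2} + f s$ ($y{\left(s,f \right)} = \left(f s + f^{2}\right) + s = \left(f^{2} + f s\right) + s = s + f^{2} + f s$)
$T{\left(-40,y{\left(-14,11 \right)} \right)} - \left(24 - 3618\right) = -40 - \left(24 - 3618\right) = -40 - -3594 = -40 + 3594 = 3554$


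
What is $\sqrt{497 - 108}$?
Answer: $\sqrt{389} \approx 19.723$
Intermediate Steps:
$\sqrt{497 - 108} = \sqrt{389}$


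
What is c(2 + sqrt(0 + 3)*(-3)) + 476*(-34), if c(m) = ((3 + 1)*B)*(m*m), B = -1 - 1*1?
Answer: -16432 + 96*sqrt(3) ≈ -16266.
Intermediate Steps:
B = -2 (B = -1 - 1 = -2)
c(m) = -8*m**2 (c(m) = ((3 + 1)*(-2))*(m*m) = (4*(-2))*m**2 = -8*m**2)
c(2 + sqrt(0 + 3)*(-3)) + 476*(-34) = -8*(2 + sqrt(0 + 3)*(-3))**2 + 476*(-34) = -8*(2 + sqrt(3)*(-3))**2 - 16184 = -8*(2 - 3*sqrt(3))**2 - 16184 = -16184 - 8*(2 - 3*sqrt(3))**2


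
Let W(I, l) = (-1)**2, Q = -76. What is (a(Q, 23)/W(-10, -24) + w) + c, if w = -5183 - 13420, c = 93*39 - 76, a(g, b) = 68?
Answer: -14984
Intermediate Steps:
c = 3551 (c = 3627 - 76 = 3551)
W(I, l) = 1
w = -18603
(a(Q, 23)/W(-10, -24) + w) + c = (68/1 - 18603) + 3551 = (68*1 - 18603) + 3551 = (68 - 18603) + 3551 = -18535 + 3551 = -14984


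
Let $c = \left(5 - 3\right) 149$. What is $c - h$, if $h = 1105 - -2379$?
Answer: $-3186$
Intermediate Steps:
$h = 3484$ ($h = 1105 + 2379 = 3484$)
$c = 298$ ($c = 2 \cdot 149 = 298$)
$c - h = 298 - 3484 = -3186$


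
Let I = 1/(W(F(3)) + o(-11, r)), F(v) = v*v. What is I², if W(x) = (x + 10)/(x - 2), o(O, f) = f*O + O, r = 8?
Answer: 49/454276 ≈ 0.00010786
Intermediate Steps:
F(v) = v²
o(O, f) = O + O*f (o(O, f) = O*f + O = O + O*f)
W(x) = (10 + x)/(-2 + x)
I = -7/674 (I = 1/((10 + 3²)/(-2 + 3²) - 11*(1 + 8)) = 1/((10 + 9)/(-2 + 9) - 11*9) = 1/(19/7 - 99) = 1/(-674/7) = -7/674 ≈ -0.010386)
I² = (-7/674)² = 49/454276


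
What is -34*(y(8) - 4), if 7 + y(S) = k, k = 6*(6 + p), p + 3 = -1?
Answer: -34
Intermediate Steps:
p = -4 (p = -3 - 1 = -4)
k = 12 (k = 6*(6 - 4) = 6*2 = 12)
y(S) = 5 (y(S) = -7 + 12 = 5)
-34*(y(8) - 4) = -34*(5 - 4) = -34*1 = -34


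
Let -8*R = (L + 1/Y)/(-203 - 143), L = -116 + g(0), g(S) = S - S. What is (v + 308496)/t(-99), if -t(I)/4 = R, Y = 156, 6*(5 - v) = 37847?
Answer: 32622356728/18095 ≈ 1.8028e+6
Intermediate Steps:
g(S) = 0
v = -37817/6 (v = 5 - ⅙*37847 = 5 - 37847/6 = -37817/6 ≈ -6302.8)
L = -116 (L = -116 + 0 = -116)
R = -18095/431808 (R = -(-116 + 1/156)/(8*(-203 - 143)) = -(-116 + 1/156)/(8*(-346)) = -(-18095)*(-1)/(1248*346) = -⅛*18095/53976 = -18095/431808 ≈ -0.041905)
t(I) = 18095/107952 (t(I) = -4*(-18095/431808) = 18095/107952)
(v + 308496)/t(-99) = (-37817/6 + 308496)/(18095/107952) = (1813159/6)*(107952/18095) = 32622356728/18095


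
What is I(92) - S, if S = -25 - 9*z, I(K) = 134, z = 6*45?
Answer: 2589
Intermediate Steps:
z = 270
S = -2455 (S = -25 - 9*270 = -25 - 2430 = -2455)
I(92) - S = 134 - 1*(-2455) = 134 + 2455 = 2589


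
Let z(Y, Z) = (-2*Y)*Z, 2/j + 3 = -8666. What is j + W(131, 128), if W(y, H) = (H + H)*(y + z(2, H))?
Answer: -845539586/8669 ≈ -97536.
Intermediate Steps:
j = -2/8669 (j = 2/(-3 - 8666) = 2/(-8669) = 2*(-1/8669) = -2/8669 ≈ -0.00023071)
z(Y, Z) = -2*Y*Z
W(y, H) = 2*H*(y - 4*H) (W(y, H) = (H + H)*(y - 2*2*H) = (2*H)*(y - 4*H) = 2*H*(y - 4*H))
j + W(131, 128) = -2/8669 + 2*128*(131 - 4*128) = -2/8669 + 2*128*(131 - 512) = -2/8669 + 2*128*(-381) = -2/8669 - 97536 = -845539586/8669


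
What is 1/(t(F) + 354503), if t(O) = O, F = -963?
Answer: 1/353540 ≈ 2.8285e-6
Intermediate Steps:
1/(t(F) + 354503) = 1/(-963 + 354503) = 1/353540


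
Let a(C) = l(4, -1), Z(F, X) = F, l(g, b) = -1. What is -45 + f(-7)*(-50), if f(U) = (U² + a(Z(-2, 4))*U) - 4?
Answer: -2645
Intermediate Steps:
a(C) = -1
f(U) = -4 + U² - U (f(U) = (U² - U) - 4 = -4 + U² - U)
-45 + f(-7)*(-50) = -45 + (-4 + (-7)² - 1*(-7))*(-50) = -45 + (-4 + 49 + 7)*(-50) = -45 + 52*(-50) = -45 - 2600 = -2645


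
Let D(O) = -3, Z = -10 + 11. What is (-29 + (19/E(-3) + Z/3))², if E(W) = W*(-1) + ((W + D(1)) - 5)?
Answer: 555025/576 ≈ 963.58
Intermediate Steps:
Z = 1
E(W) = -8 (E(W) = W*(-1) + ((W - 3) - 5) = -W + ((-3 + W) - 5) = -W + (-8 + W) = -8)
(-29 + (19/E(-3) + Z/3))² = (-29 + (19/(-8) + 1/3))² = (-29 + (19*(-⅛) + 1*(⅓)))² = (-29 + (-19/8 + ⅓))² = (-29 - 49/24)² = (-745/24)² = 555025/576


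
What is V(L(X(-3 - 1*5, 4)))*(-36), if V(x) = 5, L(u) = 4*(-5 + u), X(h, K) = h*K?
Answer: -180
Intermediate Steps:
X(h, K) = K*h
L(u) = -20 + 4*u
V(L(X(-3 - 1*5, 4)))*(-36) = 5*(-36) = -180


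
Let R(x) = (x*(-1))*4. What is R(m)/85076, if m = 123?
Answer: -123/21269 ≈ -0.0057831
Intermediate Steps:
R(x) = -4*x (R(x) = -x*4 = -4*x)
R(m)/85076 = -4*123/85076 = -492*1/85076 = -123/21269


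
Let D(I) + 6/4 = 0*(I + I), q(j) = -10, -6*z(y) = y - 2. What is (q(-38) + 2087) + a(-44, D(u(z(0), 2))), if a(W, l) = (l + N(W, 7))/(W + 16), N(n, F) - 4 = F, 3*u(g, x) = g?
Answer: 116293/56 ≈ 2076.7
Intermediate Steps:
z(y) = 1/3 - y/6 (z(y) = -(y - 2)/6 = -(-2 + y)/6 = 1/3 - y/6)
u(g, x) = g/3
N(n, F) = 4 + F
D(I) = -3/2 (D(I) = -3/2 + 0*(I + I) = -3/2 + 0*(2*I) = -3/2 + 0 = -3/2)
a(W, l) = (11 + l)/(16 + W) (a(W, l) = (l + (4 + 7))/(W + 16) = (l + 11)/(16 + W) = (11 + l)/(16 + W))
(q(-38) + 2087) + a(-44, D(u(z(0), 2))) = (-10 + 2087) + (11 - 3/2)/(16 - 44) = 2077 + (19/2)/(-28) = 2077 - 1/28*19/2 = 2077 - 19/56 = 116293/56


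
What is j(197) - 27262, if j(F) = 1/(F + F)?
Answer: -10741227/394 ≈ -27262.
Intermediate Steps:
j(F) = 1/(2*F)
j(197) - 27262 = (½)/197 - 27262 = (½)*(1/197) - 27262 = 1/394 - 27262 = -10741227/394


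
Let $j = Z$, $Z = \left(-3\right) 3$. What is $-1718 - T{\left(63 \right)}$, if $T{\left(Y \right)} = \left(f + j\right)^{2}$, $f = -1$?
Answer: $-1818$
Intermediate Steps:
$Z = -9$
$j = -9$
$T{\left(Y \right)} = 100$ ($T{\left(Y \right)} = \left(-1 - 9\right)^{2} = \left(-10\right)^{2} = 100$)
$-1718 - T{\left(63 \right)} = -1718 - 100 = -1818$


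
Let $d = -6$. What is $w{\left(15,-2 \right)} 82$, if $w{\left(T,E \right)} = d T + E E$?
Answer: $-7052$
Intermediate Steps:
$w{\left(T,E \right)} = E^{2} - 6 T$ ($w{\left(T,E \right)} = - 6 T + E E = - 6 T + E^{2} = E^{2} - 6 T$)
$w{\left(15,-2 \right)} 82 = \left(\left(-2\right)^{2} - 90\right) 82 = \left(4 - 90\right) 82 = \left(-86\right) 82 = -7052$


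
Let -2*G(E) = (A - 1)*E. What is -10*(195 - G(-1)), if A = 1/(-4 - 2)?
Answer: -11735/6 ≈ -1955.8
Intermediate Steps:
A = -⅙ (A = 1/(-6) = -⅙ ≈ -0.16667)
G(E) = 7*E/12 (G(E) = -(-⅙ - 1)*E/2 = -(-7)*E/12 = 7*E/12)
-10*(195 - G(-1)) = -10*(195 - 7*(-1)/12) = -10*(195 - 1*(-7/12)) = -10*(195 + 7/12) = -10*2347/12 = -11735/6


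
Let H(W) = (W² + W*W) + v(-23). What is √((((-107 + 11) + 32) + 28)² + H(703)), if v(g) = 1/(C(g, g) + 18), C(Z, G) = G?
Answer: 3*√2749205/5 ≈ 994.84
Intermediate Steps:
v(g) = 1/(18 + g) (v(g) = 1/(g + 18) = 1/(18 + g))
H(W) = -⅕ + 2*W² (H(W) = (W² + W*W) + 1/(18 - 23) = (W² + W²) + 1/(-5) = 2*W² - ⅕ = -⅕ + 2*W²)
√((((-107 + 11) + 32) + 28)² + H(703)) = √((((-107 + 11) + 32) + 28)² + (-⅕ + 2*703²)) = √(((-96 + 32) + 28)² + (-⅕ + 2*494209)) = √((-64 + 28)² + (-⅕ + 988418)) = √((-36)² + 4942089/5) = √(1296 + 4942089/5) = √(4948569/5) = 3*√2749205/5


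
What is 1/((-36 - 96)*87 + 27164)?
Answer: 1/15680 ≈ 6.3775e-5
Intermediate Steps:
1/((-36 - 96)*87 + 27164) = 1/(-132*87 + 27164) = 1/(-11484 + 27164) = 1/15680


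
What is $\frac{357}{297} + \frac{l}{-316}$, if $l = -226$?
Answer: $\frac{29989}{15642} \approx 1.9172$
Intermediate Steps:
$\frac{357}{297} + \frac{l}{-316} = \frac{357}{297} - \frac{226}{-316} = 357 \cdot \frac{1}{297} - - \frac{113}{158} = \frac{119}{99} + \frac{113}{158} = \frac{29989}{15642}$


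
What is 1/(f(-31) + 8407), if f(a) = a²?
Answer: 1/9368 ≈ 0.00010675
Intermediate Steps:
1/(f(-31) + 8407) = 1/((-31)² + 8407) = 1/(961 + 8407) = 1/9368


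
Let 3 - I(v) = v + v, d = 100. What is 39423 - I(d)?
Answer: 39620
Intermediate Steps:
I(v) = 3 - 2*v (I(v) = 3 - (v + v) = 3 - 2*v)
39423 - I(d) = 39423 - (3 - 2*100) = 39423 - (3 - 200) = 39423 - 1*(-197) = 39423 + 197 = 39620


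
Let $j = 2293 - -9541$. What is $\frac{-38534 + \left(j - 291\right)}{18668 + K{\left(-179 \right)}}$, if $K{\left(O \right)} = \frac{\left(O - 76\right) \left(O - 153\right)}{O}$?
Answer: $- \frac{4831389}{3256912} \approx -1.4834$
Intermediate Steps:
$j = 11834$ ($j = 2293 + 9541 = 11834$)
$K{\left(O \right)} = \frac{\left(-153 + O\right) \left(-76 + O\right)}{O}$ ($K{\left(O \right)} = \frac{\left(-76 + O\right) \left(-153 + O\right)}{O} = \frac{\left(-153 + O\right) \left(-76 + O\right)}{O}$)
$\frac{-38534 + \left(j - 291\right)}{18668 + K{\left(-179 \right)}} = \frac{-38534 + \left(11834 - 291\right)}{18668 - \left(408 + \frac{11628}{179}\right)} = \frac{-38534 + \left(11834 - 291\right)}{18668 - \frac{84660}{179}} = \frac{-38534 + 11543}{18668 - \frac{84660}{179}} = - \frac{26991}{18668 - \frac{84660}{179}} = - \frac{26991}{\frac{3256912}{179}} = \left(-26991\right) \frac{179}{3256912} = - \frac{4831389}{3256912}$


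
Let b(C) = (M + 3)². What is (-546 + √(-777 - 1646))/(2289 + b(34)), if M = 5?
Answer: -42/181 + I*√2423/2353 ≈ -0.23204 + 0.02092*I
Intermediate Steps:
b(C) = 64 (b(C) = (5 + 3)² = 8² = 64)
(-546 + √(-777 - 1646))/(2289 + b(34)) = (-546 + √(-777 - 1646))/(2289 + 64) = (-546 + √(-2423))/2353 = (-546 + I*√2423)*(1/2353) = -42/181 + I*√2423/2353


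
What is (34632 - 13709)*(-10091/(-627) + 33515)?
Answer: 439885068308/627 ≈ 7.0157e+8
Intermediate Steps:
(34632 - 13709)*(-10091/(-627) + 33515) = 20923*(-10091*(-1/627) + 33515) = 20923*(10091/627 + 33515) = 20923*(21023996/627) = 439885068308/627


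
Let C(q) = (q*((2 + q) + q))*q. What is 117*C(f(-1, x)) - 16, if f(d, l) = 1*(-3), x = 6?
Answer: -4228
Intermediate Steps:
f(d, l) = -3
C(q) = q**2*(2 + 2*q) (C(q) = (q*(2 + 2*q))*q = q**2*(2 + 2*q))
117*C(f(-1, x)) - 16 = 117*(2*(-3)**2*(1 - 3)) - 16 = 117*(2*9*(-2)) - 16 = 117*(-36) - 16 = -4212 - 16 = -4228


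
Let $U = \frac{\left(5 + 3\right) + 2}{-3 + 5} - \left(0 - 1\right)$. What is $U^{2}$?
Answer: $36$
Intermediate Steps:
$U = 6$ ($U = \frac{8 + 2}{2} - -1 = 10 \cdot \frac{1}{2} + 1 = 5 + 1 = 6$)
$U^{2} = 6^{2} = 36$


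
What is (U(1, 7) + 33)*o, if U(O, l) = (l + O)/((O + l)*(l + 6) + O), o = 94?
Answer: 326462/105 ≈ 3109.2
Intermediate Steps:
U(O, l) = (O + l)/(O + (6 + l)*(O + l)) (U(O, l) = (O + l)/((O + l)*(6 + l) + O) = (O + l)/((6 + l)*(O + l) + O) = (O + l)/(O + (6 + l)*(O + l)))
(U(1, 7) + 33)*o = ((1 + 7)/(7² + 6*7 + 7*1 + 1*7) + 33)*94 = (8/(49 + 42 + 7 + 7) + 33)*94 = (8/105 + 33)*94 = (3473/105)*94 = 326462/105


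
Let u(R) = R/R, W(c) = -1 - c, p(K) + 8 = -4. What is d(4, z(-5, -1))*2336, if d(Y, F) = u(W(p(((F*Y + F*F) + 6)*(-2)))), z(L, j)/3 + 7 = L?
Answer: 2336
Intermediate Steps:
p(K) = -12 (p(K) = -8 - 4 = -12)
z(L, j) = -21 + 3*L
u(R) = 1
d(Y, F) = 1
d(4, z(-5, -1))*2336 = 1*2336 = 2336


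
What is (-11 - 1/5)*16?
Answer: -896/5 ≈ -179.20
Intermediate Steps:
(-11 - 1/5)*16 = (-11 + (⅕)*(-1))*16 = (-11 - ⅕)*16 = -56/5*16 = -896/5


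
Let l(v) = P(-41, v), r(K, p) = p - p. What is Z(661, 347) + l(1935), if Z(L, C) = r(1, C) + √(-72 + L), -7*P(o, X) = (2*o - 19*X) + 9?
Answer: 36838/7 + √589 ≈ 5286.8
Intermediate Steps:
r(K, p) = 0
P(o, X) = -9/7 - 2*o/7 + 19*X/7 (P(o, X) = -((2*o - 19*X) + 9)/7 = -((-19*X + 2*o) + 9)/7 = -(9 - 19*X + 2*o)/7 = -9/7 - 2*o/7 + 19*X/7)
l(v) = 73/7 + 19*v/7 (l(v) = -9/7 - 2/7*(-41) + 19*v/7 = -9/7 + 82/7 + 19*v/7 = 73/7 + 19*v/7)
Z(L, C) = √(-72 + L) (Z(L, C) = 0 + √(-72 + L) = √(-72 + L))
Z(661, 347) + l(1935) = √(-72 + 661) + (73/7 + (19/7)*1935) = √589 + (73/7 + 36765/7) = √589 + 36838/7 = 36838/7 + √589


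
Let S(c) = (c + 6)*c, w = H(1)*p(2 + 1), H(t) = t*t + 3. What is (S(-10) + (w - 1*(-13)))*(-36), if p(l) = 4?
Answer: -2484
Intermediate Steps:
H(t) = 3 + t**2 (H(t) = t**2 + 3 = 3 + t**2)
w = 16 (w = (3 + 1**2)*4 = (3 + 1)*4 = 4*4 = 16)
S(c) = c*(6 + c) (S(c) = (6 + c)*c = c*(6 + c))
(S(-10) + (w - 1*(-13)))*(-36) = (-10*(6 - 10) + (16 - 1*(-13)))*(-36) = (-10*(-4) + (16 + 13))*(-36) = (40 + 29)*(-36) = 69*(-36) = -2484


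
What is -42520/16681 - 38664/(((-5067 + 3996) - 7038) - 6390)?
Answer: 5888/50043 ≈ 0.11766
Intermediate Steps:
-42520/16681 - 38664/(((-5067 + 3996) - 7038) - 6390) = -42520*1/16681 - 38664/((-1071 - 7038) - 6390) = -42520/16681 - 38664/(-8109 - 6390) = -42520/16681 - 38664/(-14499) = -42520/16681 - 38664*(-1/14499) = -42520/16681 + 8/3 = 5888/50043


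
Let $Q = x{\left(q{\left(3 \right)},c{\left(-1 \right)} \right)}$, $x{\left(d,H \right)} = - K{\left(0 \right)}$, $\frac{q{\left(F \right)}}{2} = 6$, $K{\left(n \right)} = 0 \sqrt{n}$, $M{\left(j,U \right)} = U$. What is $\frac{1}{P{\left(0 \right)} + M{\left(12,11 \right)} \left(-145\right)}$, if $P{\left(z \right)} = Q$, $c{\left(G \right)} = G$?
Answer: $- \frac{1}{1595} \approx -0.00062696$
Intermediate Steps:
$K{\left(n \right)} = 0$
$q{\left(F \right)} = 12$ ($q{\left(F \right)} = 2 \cdot 6 = 12$)
$x{\left(d,H \right)} = 0$ ($x{\left(d,H \right)} = \left(-1\right) 0 = 0$)
$Q = 0$
$P{\left(z \right)} = 0$
$\frac{1}{P{\left(0 \right)} + M{\left(12,11 \right)} \left(-145\right)} = \frac{1}{0 + 11 \left(-145\right)} = \frac{1}{0 - 1595} = \frac{1}{-1595} = - \frac{1}{1595}$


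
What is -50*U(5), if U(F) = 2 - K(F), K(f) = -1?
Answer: -150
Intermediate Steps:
U(F) = 3 (U(F) = 2 - 1*(-1) = 2 + 1 = 3)
-50*U(5) = -50*3 = -150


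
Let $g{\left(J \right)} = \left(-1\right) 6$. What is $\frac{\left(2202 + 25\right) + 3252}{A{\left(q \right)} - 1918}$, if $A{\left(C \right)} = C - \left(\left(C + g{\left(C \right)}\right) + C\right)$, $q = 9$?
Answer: $- \frac{5479}{1921} \approx -2.8522$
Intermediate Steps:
$g{\left(J \right)} = -6$
$A{\left(C \right)} = 6 - C$ ($A{\left(C \right)} = C - \left(\left(C - 6\right) + C\right) = C - \left(\left(-6 + C\right) + C\right) = C - \left(-6 + 2 C\right) = 6 - C$)
$\frac{\left(2202 + 25\right) + 3252}{A{\left(q \right)} - 1918} = \frac{\left(2202 + 25\right) + 3252}{\left(6 - 9\right) - 1918} = \frac{2227 + 3252}{\left(6 - 9\right) - 1918} = \frac{5479}{-3 - 1918} = \frac{5479}{-1921} = 5479 \left(- \frac{1}{1921}\right) = - \frac{5479}{1921}$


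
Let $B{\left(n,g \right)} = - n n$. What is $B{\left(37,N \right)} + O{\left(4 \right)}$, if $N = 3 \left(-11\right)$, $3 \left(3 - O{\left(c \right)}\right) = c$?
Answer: $- \frac{4102}{3} \approx -1367.3$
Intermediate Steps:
$O{\left(c \right)} = 3 - \frac{c}{3}$
$N = -33$
$B{\left(n,g \right)} = - n^{2}$
$B{\left(37,N \right)} + O{\left(4 \right)} = - 37^{2} + \left(3 - \frac{4}{3}\right) = \left(-1\right) 1369 + \left(3 - \frac{4}{3}\right) = -1369 + \frac{5}{3} = - \frac{4102}{3}$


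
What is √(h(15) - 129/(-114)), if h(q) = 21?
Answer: 29*√38/38 ≈ 4.7044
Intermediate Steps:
√(h(15) - 129/(-114)) = √(21 - 129/(-114)) = √(21 - 129*(-1/114)) = √(21 + 43/38) = √(841/38) = 29*√38/38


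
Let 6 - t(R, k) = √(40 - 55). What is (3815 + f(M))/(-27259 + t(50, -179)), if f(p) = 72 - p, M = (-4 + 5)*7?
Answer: -13217705/92840753 + 485*I*√15/92840753 ≈ -0.14237 + 2.0232e-5*I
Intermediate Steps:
M = 7 (M = 1*7 = 7)
t(R, k) = 6 - I*√15 (t(R, k) = 6 - √(40 - 55) = 6 - √(-15) = 6 - I*√15)
(3815 + f(M))/(-27259 + t(50, -179)) = (3815 + (72 - 1*7))/(-27259 + (6 - I*√15)) = (3815 + (72 - 7))/(-27253 - I*√15) = (3815 + 65)/(-27253 - I*√15) = 3880/(-27253 - I*√15)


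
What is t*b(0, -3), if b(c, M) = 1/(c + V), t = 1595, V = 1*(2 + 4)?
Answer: 1595/6 ≈ 265.83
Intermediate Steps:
V = 6 (V = 1*6 = 6)
b(c, M) = 1/(6 + c) (b(c, M) = 1/(c + 6) = 1/(6 + c))
t*b(0, -3) = 1595/(6 + 0) = 1595/6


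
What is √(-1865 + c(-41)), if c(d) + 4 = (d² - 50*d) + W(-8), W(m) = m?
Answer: 3*√206 ≈ 43.058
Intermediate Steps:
c(d) = -12 + d² - 50*d (c(d) = -4 + ((d² - 50*d) - 8) = -4 + (-8 + d² - 50*d) = -12 + d² - 50*d)
√(-1865 + c(-41)) = √(-1865 + (-12 + (-41)² - 50*(-41))) = √(-1865 + (-12 + 1681 + 2050)) = √(-1865 + 3719) = √1854 = 3*√206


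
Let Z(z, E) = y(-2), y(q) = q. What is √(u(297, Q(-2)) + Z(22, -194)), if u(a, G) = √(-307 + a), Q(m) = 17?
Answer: √(-2 + I*√10) ≈ 0.93318 + 1.6944*I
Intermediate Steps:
Z(z, E) = -2
√(u(297, Q(-2)) + Z(22, -194)) = √(√(-307 + 297) - 2) = √(√(-10) - 2) = √(I*√10 - 2) = √(-2 + I*√10)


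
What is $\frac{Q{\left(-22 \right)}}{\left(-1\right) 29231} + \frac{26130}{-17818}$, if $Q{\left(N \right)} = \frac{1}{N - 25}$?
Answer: $- \frac{17949432796}{12239692013} \approx -1.4665$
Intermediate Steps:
$Q{\left(N \right)} = \frac{1}{-25 + N}$
$\frac{Q{\left(-22 \right)}}{\left(-1\right) 29231} + \frac{26130}{-17818} = \frac{1}{\left(-25 - 22\right) \left(\left(-1\right) 29231\right)} + \frac{26130}{-17818} = \frac{1}{\left(-47\right) \left(-29231\right)} + 26130 \left(- \frac{1}{17818}\right) = \left(- \frac{1}{47}\right) \left(- \frac{1}{29231}\right) - \frac{13065}{8909} = \frac{1}{1373857} - \frac{13065}{8909} = - \frac{17949432796}{12239692013}$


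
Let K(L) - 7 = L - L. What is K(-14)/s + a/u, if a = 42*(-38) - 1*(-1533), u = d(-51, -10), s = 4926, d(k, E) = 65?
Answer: -309883/320190 ≈ -0.96781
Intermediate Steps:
K(L) = 7 (K(L) = 7 + (L - L) = 7 + 0 = 7)
u = 65
a = -63 (a = -1596 + 1533 = -63)
K(-14)/s + a/u = 7/4926 - 63/65 = -309883/320190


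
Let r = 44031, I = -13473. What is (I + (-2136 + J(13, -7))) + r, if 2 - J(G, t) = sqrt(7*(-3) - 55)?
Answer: 28424 - 2*I*sqrt(19) ≈ 28424.0 - 8.7178*I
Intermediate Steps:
J(G, t) = 2 - 2*I*sqrt(19) (J(G, t) = 2 - sqrt(7*(-3) - 55) = 2 - sqrt(-21 - 55) = 2 - sqrt(-76) = 2 - 2*I*sqrt(19))
(I + (-2136 + J(13, -7))) + r = (-13473 + (-2136 + (2 - 2*I*sqrt(19)))) + 44031 = (-13473 + (-2134 - 2*I*sqrt(19))) + 44031 = (-15607 - 2*I*sqrt(19)) + 44031 = 28424 - 2*I*sqrt(19)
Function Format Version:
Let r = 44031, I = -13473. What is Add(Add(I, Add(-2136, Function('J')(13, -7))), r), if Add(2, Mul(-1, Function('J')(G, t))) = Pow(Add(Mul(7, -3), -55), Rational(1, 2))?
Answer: Add(28424, Mul(-2, I, Pow(19, Rational(1, 2)))) ≈ Add(28424., Mul(-8.7178, I))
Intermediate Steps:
Function('J')(G, t) = Add(2, Mul(-2, I, Pow(19, Rational(1, 2)))) (Function('J')(G, t) = Add(2, Mul(-1, Pow(Add(Mul(7, -3), -55), Rational(1, 2)))) = Add(2, Mul(-1, Pow(Add(-21, -55), Rational(1, 2)))) = Add(2, Mul(-1, Pow(-76, Rational(1, 2)))) = Add(2, Mul(-1, Mul(2, I, Pow(19, Rational(1, 2))))) = Add(2, Mul(-2, I, Pow(19, Rational(1, 2)))))
Add(Add(I, Add(-2136, Function('J')(13, -7))), r) = Add(Add(-13473, Add(-2136, Add(2, Mul(-2, I, Pow(19, Rational(1, 2)))))), 44031) = Add(Add(-13473, Add(-2134, Mul(-2, I, Pow(19, Rational(1, 2))))), 44031) = Add(Add(-15607, Mul(-2, I, Pow(19, Rational(1, 2)))), 44031) = Add(28424, Mul(-2, I, Pow(19, Rational(1, 2))))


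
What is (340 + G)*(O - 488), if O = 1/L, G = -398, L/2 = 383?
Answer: 10840403/383 ≈ 28304.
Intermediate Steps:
L = 766 (L = 2*383 = 766)
O = 1/766 ≈ 0.0013055
(340 + G)*(O - 488) = (340 - 398)*(1/766 - 488) = -58*(-373807/766) = 10840403/383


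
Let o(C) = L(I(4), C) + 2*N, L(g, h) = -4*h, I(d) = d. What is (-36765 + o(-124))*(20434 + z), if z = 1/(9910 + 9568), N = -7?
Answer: -14441122115199/19478 ≈ -7.4141e+8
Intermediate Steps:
o(C) = -14 - 4*C (o(C) = -4*C + 2*(-7) = -4*C - 14 = -14 - 4*C)
z = 1/19478 ≈ 5.1340e-5
(-36765 + o(-124))*(20434 + z) = (-36765 + (-14 - 4*(-124)))*(20434 + 1/19478) = (-36765 + (-14 + 496))*(398013453/19478) = (-36765 + 482)*(398013453/19478) = -36283*398013453/19478 = -14441122115199/19478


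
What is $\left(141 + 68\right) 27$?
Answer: $5643$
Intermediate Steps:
$\left(141 + 68\right) 27 = 209 \cdot 27 = 5643$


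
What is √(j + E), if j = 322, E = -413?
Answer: I*√91 ≈ 9.5394*I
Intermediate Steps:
√(j + E) = √(322 - 413) = √(-91) = I*√91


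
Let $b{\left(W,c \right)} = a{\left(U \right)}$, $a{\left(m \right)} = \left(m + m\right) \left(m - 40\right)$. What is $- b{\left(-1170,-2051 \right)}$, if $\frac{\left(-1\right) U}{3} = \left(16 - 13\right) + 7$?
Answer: $-4200$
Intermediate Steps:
$U = -30$ ($U = - 3 \left(\left(16 - 13\right) + 7\right) = - 3 \left(3 + 7\right) = \left(-3\right) 10 = -30$)
$a{\left(m \right)} = 2 m \left(-40 + m\right)$
$b{\left(W,c \right)} = 4200$ ($b{\left(W,c \right)} = 2 \left(-30\right) \left(-40 - 30\right) = 2 \left(-30\right) \left(-70\right) = 4200$)
$- b{\left(-1170,-2051 \right)} = \left(-1\right) 4200 = -4200$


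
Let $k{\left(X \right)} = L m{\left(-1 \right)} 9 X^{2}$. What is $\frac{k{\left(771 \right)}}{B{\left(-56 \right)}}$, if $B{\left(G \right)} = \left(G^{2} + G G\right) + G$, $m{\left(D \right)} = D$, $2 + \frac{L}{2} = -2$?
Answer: $\frac{1783323}{259} \approx 6885.4$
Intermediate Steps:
$L = -8$ ($L = -4 + 2 \left(-2\right) = -4 - 4 = -8$)
$B{\left(G \right)} = G + 2 G^{2}$ ($B{\left(G \right)} = \left(G^{2} + G^{2}\right) + G = 2 G^{2} + G = G + 2 G^{2}$)
$k{\left(X \right)} = 72 X^{2}$ ($k{\left(X \right)} = \left(-8\right) \left(-1\right) 9 X^{2} = 8 \cdot 9 X^{2} = 72 X^{2}$)
$\frac{k{\left(771 \right)}}{B{\left(-56 \right)}} = \frac{72 \cdot 771^{2}}{\left(-56\right) \left(1 + 2 \left(-56\right)\right)} = \frac{72 \cdot 594441}{\left(-56\right) \left(1 - 112\right)} = \frac{42799752}{\left(-56\right) \left(-111\right)} = \frac{42799752}{6216} = 42799752 \cdot \frac{1}{6216} = \frac{1783323}{259}$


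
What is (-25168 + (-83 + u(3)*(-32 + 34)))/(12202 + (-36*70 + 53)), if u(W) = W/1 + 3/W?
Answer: -25243/9735 ≈ -2.5930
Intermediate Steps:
u(W) = W + 3/W (u(W) = W*1 + 3/W = W + 3/W)
(-25168 + (-83 + u(3)*(-32 + 34)))/(12202 + (-36*70 + 53)) = (-25168 + (-83 + (3 + 3/3)*(-32 + 34)))/(12202 + (-36*70 + 53)) = (-25168 + (-83 + (3 + 3*(⅓))*2))/(12202 + (-2520 + 53)) = (-25168 + (-83 + (3 + 1)*2))/(12202 - 2467) = (-25168 + (-83 + 4*2))/9735 = (-25168 + (-83 + 8))*(1/9735) = (-25168 - 75)*(1/9735) = -25243*1/9735 = -25243/9735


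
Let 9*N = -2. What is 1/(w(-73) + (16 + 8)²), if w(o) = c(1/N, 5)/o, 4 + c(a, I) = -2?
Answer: 73/42054 ≈ 0.0017359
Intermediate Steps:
N = -2/9 (N = (⅑)*(-2) = -2/9 ≈ -0.22222)
c(a, I) = -6 (c(a, I) = -4 - 2 = -6)
w(o) = -6/o
1/(w(-73) + (16 + 8)²) = 1/(-6/(-73) + (16 + 8)²) = 1/(-6*(-1/73) + 24²) = 1/(6/73 + 576) = 1/(42054/73) = 73/42054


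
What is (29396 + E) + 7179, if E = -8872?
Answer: 27703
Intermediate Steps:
(29396 + E) + 7179 = (29396 - 8872) + 7179 = 20524 + 7179 = 27703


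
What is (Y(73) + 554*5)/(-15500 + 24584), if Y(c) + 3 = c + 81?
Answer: 2921/9084 ≈ 0.32155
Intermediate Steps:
Y(c) = 78 + c (Y(c) = -3 + (c + 81) = -3 + (81 + c) = 78 + c)
(Y(73) + 554*5)/(-15500 + 24584) = ((78 + 73) + 554*5)/(-15500 + 24584) = (151 + 2770)/9084 = 2921*(1/9084) = 2921/9084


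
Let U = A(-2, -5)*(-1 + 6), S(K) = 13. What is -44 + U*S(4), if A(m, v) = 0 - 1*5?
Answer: -369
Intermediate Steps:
A(m, v) = -5 (A(m, v) = 0 - 5 = -5)
U = -25 (U = -5*(-1 + 6) = -5*5 = -25)
-44 + U*S(4) = -44 - 25*13 = -44 - 325 = -369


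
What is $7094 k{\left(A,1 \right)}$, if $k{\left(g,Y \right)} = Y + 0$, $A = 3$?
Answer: $7094$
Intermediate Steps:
$k{\left(g,Y \right)} = Y$
$7094 k{\left(A,1 \right)} = 7094 \cdot 1 = 7094$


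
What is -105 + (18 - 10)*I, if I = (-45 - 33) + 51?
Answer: -321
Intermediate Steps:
I = -27 (I = -78 + 51 = -27)
-105 + (18 - 10)*I = -105 + (18 - 10)*(-27) = -105 + 8*(-27) = -105 - 216 = -321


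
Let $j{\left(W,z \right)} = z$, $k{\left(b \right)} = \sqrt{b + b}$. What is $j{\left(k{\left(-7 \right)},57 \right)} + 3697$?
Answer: $3754$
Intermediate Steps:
$k{\left(b \right)} = \sqrt{2} \sqrt{b}$ ($k{\left(b \right)} = \sqrt{2 b} = \sqrt{2} \sqrt{b}$)
$j{\left(k{\left(-7 \right)},57 \right)} + 3697 = 57 + 3697 = 3754$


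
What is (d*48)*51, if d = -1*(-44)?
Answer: 107712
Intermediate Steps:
d = 44
(d*48)*51 = (44*48)*51 = 2112*51 = 107712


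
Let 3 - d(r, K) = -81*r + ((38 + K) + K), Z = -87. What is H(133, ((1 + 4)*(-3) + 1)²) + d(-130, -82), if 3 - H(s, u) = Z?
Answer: -10311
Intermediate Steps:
d(r, K) = -35 - 2*K + 81*r (d(r, K) = 3 - (-81*r + ((38 + K) + K)) = 3 - (-81*r + (38 + 2*K)) = 3 - (38 - 81*r + 2*K) = 3 + (-38 - 2*K + 81*r) = -35 - 2*K + 81*r)
H(s, u) = 90 (H(s, u) = 3 - 1*(-87) = 3 + 87 = 90)
H(133, ((1 + 4)*(-3) + 1)²) + d(-130, -82) = 90 + (-35 - 2*(-82) + 81*(-130)) = 90 + (-35 + 164 - 10530) = 90 - 10401 = -10311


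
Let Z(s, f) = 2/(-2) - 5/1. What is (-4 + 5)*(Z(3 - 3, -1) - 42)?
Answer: -48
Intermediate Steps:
Z(s, f) = -6 (Z(s, f) = 2*(-½) - 5*1 = -1 - 5 = -6)
(-4 + 5)*(Z(3 - 3, -1) - 42) = (-4 + 5)*(-6 - 42) = 1*(-48) = -48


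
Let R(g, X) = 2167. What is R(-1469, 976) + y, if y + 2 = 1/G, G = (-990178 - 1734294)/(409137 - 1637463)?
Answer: 2949855103/1362236 ≈ 2165.4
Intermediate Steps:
G = 1362236/614163 (G = -2724472/(-1228326) = -2724472*(-1/1228326) = 1362236/614163 ≈ 2.2180)
y = -2110309/1362236 (y = -2 + 1/(1362236/614163) = -2 + 614163/1362236 = -2110309/1362236 ≈ -1.5492)
R(-1469, 976) + y = 2167 - 2110309/1362236 = 2949855103/1362236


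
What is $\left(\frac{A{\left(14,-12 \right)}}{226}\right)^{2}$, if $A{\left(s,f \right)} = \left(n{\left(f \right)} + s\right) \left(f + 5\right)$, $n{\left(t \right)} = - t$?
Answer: $\frac{8281}{12769} \approx 0.64852$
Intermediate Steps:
$A{\left(s,f \right)} = \left(5 + f\right) \left(s - f\right)$ ($A{\left(s,f \right)} = \left(- f + s\right) \left(f + 5\right) = \left(s - f\right) \left(5 + f\right) = \left(5 + f\right) \left(s - f\right)$)
$\left(\frac{A{\left(14,-12 \right)}}{226}\right)^{2} = \left(\frac{- \left(-12\right)^{2} - -60 + 5 \cdot 14 - 168}{226}\right)^{2} = \left(\left(\left(-1\right) 144 + 60 + 70 - 168\right) \frac{1}{226}\right)^{2} = \left(\left(-144 + 60 + 70 - 168\right) \frac{1}{226}\right)^{2} = \left(\left(-182\right) \frac{1}{226}\right)^{2} = \left(- \frac{91}{113}\right)^{2} = \frac{8281}{12769}$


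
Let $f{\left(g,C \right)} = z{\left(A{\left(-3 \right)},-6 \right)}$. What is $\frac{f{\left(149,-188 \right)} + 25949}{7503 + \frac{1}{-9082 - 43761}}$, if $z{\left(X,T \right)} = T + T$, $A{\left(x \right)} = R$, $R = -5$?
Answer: $\frac{1370588891}{396481028} \approx 3.4569$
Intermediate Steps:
$A{\left(x \right)} = -5$
$z{\left(X,T \right)} = 2 T$
$f{\left(g,C \right)} = -12$ ($f{\left(g,C \right)} = 2 \left(-6\right) = -12$)
$\frac{f{\left(149,-188 \right)} + 25949}{7503 + \frac{1}{-9082 - 43761}} = \frac{-12 + 25949}{7503 + \frac{1}{-9082 - 43761}} = \frac{25937}{7503 + \frac{1}{-52843}} = \frac{25937}{7503 - \frac{1}{52843}} = \frac{25937}{\frac{396481028}{52843}} = 25937 \cdot \frac{52843}{396481028} = \frac{1370588891}{396481028}$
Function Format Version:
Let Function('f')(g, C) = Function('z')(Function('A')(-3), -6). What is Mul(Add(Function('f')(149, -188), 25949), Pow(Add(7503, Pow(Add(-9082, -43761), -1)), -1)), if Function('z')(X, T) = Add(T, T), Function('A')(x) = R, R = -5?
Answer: Rational(1370588891, 396481028) ≈ 3.4569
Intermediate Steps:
Function('A')(x) = -5
Function('z')(X, T) = Mul(2, T)
Function('f')(g, C) = -12 (Function('f')(g, C) = Mul(2, -6) = -12)
Mul(Add(Function('f')(149, -188), 25949), Pow(Add(7503, Pow(Add(-9082, -43761), -1)), -1)) = Mul(Add(-12, 25949), Pow(Add(7503, Pow(Add(-9082, -43761), -1)), -1)) = Mul(25937, Pow(Add(7503, Pow(-52843, -1)), -1)) = Mul(25937, Pow(Add(7503, Rational(-1, 52843)), -1)) = Mul(25937, Pow(Rational(396481028, 52843), -1)) = Mul(25937, Rational(52843, 396481028)) = Rational(1370588891, 396481028)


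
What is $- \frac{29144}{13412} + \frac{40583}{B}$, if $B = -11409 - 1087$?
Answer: $- \frac{227120655}{41899088} \approx -5.4207$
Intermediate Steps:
$B = -12496$
$- \frac{29144}{13412} + \frac{40583}{B} = - \frac{29144}{13412} + \frac{40583}{-12496} = \left(-29144\right) \frac{1}{13412} + 40583 \left(- \frac{1}{12496}\right) = - \frac{7286}{3353} - \frac{40583}{12496} = - \frac{227120655}{41899088}$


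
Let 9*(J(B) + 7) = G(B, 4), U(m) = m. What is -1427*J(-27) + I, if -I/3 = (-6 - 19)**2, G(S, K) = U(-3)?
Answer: 25769/3 ≈ 8589.7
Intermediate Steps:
G(S, K) = -3
J(B) = -22/3 (J(B) = -7 + (1/9)*(-3) = -7 - 1/3 = -22/3)
I = -1875 (I = -3*(-6 - 19)**2 = -3*(-25)**2 = -3*625 = -1875)
-1427*J(-27) + I = -1427*(-22/3) - 1875 = 31394/3 - 1875 = 25769/3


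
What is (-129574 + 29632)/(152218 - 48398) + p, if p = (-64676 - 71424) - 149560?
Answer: -14828660571/51910 ≈ -2.8566e+5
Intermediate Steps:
p = -285660 (p = -136100 - 149560 = -285660)
(-129574 + 29632)/(152218 - 48398) + p = (-129574 + 29632)/(152218 - 48398) - 285660 = -99942/103820 - 285660 = -99942*1/103820 - 285660 = -49971/51910 - 285660 = -14828660571/51910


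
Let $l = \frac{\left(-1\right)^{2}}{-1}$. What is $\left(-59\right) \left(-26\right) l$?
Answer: $-1534$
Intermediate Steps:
$l = -1$ ($l = 1 \left(-1\right) = -1$)
$\left(-59\right) \left(-26\right) l = \left(-59\right) \left(-26\right) \left(-1\right) = 1534 \left(-1\right) = -1534$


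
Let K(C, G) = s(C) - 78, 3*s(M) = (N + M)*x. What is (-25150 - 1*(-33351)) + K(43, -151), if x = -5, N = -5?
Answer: 24179/3 ≈ 8059.7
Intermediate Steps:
s(M) = 25/3 - 5*M/3 (s(M) = ((-5 + M)*(-5))/3 = (25 - 5*M)/3 = 25/3 - 5*M/3)
K(C, G) = -209/3 - 5*C/3 (K(C, G) = (25/3 - 5*C/3) - 78 = -209/3 - 5*C/3)
(-25150 - 1*(-33351)) + K(43, -151) = (-25150 - 1*(-33351)) + (-209/3 - 5/3*43) = (-25150 + 33351) + (-209/3 - 215/3) = 8201 - 424/3 = 24179/3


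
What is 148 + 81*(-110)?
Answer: -8762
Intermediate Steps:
148 + 81*(-110) = 148 - 8910 = -8762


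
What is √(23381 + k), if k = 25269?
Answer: 5*√1946 ≈ 220.57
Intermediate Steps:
√(23381 + k) = √(23381 + 25269) = √48650 = 5*√1946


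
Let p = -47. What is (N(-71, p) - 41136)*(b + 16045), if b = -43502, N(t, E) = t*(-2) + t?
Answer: 1127521705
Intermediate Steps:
N(t, E) = -t (N(t, E) = -2*t + t = -t)
(N(-71, p) - 41136)*(b + 16045) = (-1*(-71) - 41136)*(-43502 + 16045) = (71 - 41136)*(-27457) = -41065*(-27457) = 1127521705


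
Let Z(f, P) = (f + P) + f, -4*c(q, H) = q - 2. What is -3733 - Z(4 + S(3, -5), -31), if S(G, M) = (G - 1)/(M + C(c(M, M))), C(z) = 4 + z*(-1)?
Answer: -40794/11 ≈ -3708.5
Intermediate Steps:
c(q, H) = ½ - q/4 (c(q, H) = -(q - 2)/4 = -(-2 + q)/4 = ½ - q/4)
C(z) = 4 - z
S(G, M) = (-1 + G)/(7/2 + 5*M/4) (S(G, M) = (G - 1)/(M + (4 - (½ - M/4))) = (-1 + G)/(M + (4 + (-½ + M/4))) = (-1 + G)/(M + (7/2 + M/4)) = (-1 + G)/(7/2 + 5*M/4))
Z(f, P) = P + 2*f (Z(f, P) = (P + f) + f = P + 2*f)
-3733 - Z(4 + S(3, -5), -31) = -3733 - (-31 + 2*(4 + 4*(-1 + 3)/(14 + 5*(-5)))) = -3733 - (-31 + 2*(4 + 4*2/(14 - 25))) = -3733 - (-31 + 2*(4 + 4*2/(-11))) = -3733 - (-31 + 2*(4 + 4*(-1/11)*2)) = -3733 - (-31 + 2*(4 - 8/11)) = -3733 - (-31 + 2*(36/11)) = -3733 - (-31 + 72/11) = -3733 - 1*(-269/11) = -3733 + 269/11 = -40794/11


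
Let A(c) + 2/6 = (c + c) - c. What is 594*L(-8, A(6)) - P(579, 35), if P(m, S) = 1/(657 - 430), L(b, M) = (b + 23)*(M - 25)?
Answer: -39103021/227 ≈ -1.7226e+5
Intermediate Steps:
A(c) = -1/3 + c (A(c) = -1/3 + ((c + c) - c) = -1/3 + (2*c - c) = -1/3 + c)
L(b, M) = (-25 + M)*(23 + b) (L(b, M) = (23 + b)*(-25 + M) = (-25 + M)*(23 + b))
P(m, S) = 1/227
594*L(-8, A(6)) - P(579, 35) = 594*(-575 - 25*(-8) + 23*(-1/3 + 6) + (-1/3 + 6)*(-8)) - 1*1/227 = 594*(-575 + 200 + 23*(17/3) + (17/3)*(-8)) - 1/227 = 594*(-575 + 200 + 391/3 - 136/3) - 1/227 = 594*(-290) - 1/227 = -172260 - 1/227 = -39103021/227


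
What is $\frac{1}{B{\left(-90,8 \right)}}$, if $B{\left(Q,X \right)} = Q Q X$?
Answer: $\frac{1}{64800} \approx 1.5432 \cdot 10^{-5}$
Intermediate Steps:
$B{\left(Q,X \right)} = X Q^{2}$ ($B{\left(Q,X \right)} = Q^{2} X = X Q^{2}$)
$\frac{1}{B{\left(-90,8 \right)}} = \frac{1}{8 \left(-90\right)^{2}} = \frac{1}{8 \cdot 8100} = \frac{1}{64800}$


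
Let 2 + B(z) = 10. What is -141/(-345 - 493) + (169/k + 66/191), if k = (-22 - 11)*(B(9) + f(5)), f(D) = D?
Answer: 633133/5281914 ≈ 0.11987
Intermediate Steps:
B(z) = 8 (B(z) = -2 + 10 = 8)
k = -429 (k = (-22 - 11)*(8 + 5) = -33*13 = -429)
-141/(-345 - 493) + (169/k + 66/191) = -141/(-345 - 493) + (169/(-429) + 66/191) = -141/(-838) + (169*(-1/429) + 66*(1/191)) = -1/838*(-141) + (-13/33 + 66/191) = 141/838 - 305/6303 = 633133/5281914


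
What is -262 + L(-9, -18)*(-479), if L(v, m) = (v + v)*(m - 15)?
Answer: -284788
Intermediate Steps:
L(v, m) = 2*v*(-15 + m) (L(v, m) = (2*v)*(-15 + m) = 2*v*(-15 + m))
-262 + L(-9, -18)*(-479) = -262 + (2*(-9)*(-15 - 18))*(-479) = -262 + (2*(-9)*(-33))*(-479) = -262 + 594*(-479) = -262 - 284526 = -284788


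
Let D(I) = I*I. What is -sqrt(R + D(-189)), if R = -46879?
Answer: -I*sqrt(11158) ≈ -105.63*I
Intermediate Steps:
D(I) = I**2
-sqrt(R + D(-189)) = -sqrt(-46879 + (-189)**2) = -sqrt(-46879 + 35721) = -sqrt(-11158) = -I*sqrt(11158)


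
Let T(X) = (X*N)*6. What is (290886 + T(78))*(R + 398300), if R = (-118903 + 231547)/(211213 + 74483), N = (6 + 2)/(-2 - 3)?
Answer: 2292745341316647/19840 ≈ 1.1556e+11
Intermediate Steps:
N = -8/5 (N = 8/(-5) = 8*(-1/5) = -8/5 ≈ -1.6000)
T(X) = -48*X/5 (T(X) = (X*(-8/5))*6 = -8*X/5*6 = -48*X/5)
R = 3129/7936 (R = 112644/285696 = 112644*(1/285696) = 3129/7936 ≈ 0.39428)
(290886 + T(78))*(R + 398300) = (290886 - 48/5*78)*(3129/7936 + 398300) = (290886 - 3744/5)*(3160911929/7936) = (1450686/5)*(3160911929/7936) = 2292745341316647/19840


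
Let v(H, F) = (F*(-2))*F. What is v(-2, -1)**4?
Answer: 16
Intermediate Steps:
v(H, F) = -2*F**2 (v(H, F) = (-2*F)*F = -2*F**2)
v(-2, -1)**4 = (-2*(-1)**2)**4 = (-2*1)**4 = (-2)**4 = 16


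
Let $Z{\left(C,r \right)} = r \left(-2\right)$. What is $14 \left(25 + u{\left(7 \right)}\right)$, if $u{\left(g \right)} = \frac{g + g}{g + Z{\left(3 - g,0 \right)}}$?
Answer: $378$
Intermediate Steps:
$Z{\left(C,r \right)} = - 2 r$
$u{\left(g \right)} = 2$ ($u{\left(g \right)} = \frac{g + g}{g - 0} = \frac{2 g}{g + 0} = \frac{2 g}{g} = 2$)
$14 \left(25 + u{\left(7 \right)}\right) = 14 \left(25 + 2\right) = 14 \cdot 27 = 378$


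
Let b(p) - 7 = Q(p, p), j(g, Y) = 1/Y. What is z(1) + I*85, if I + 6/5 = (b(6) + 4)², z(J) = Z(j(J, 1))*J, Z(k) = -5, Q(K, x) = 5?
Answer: 21653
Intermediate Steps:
b(p) = 12 (b(p) = 7 + 5 = 12)
z(J) = -5*J
I = 1274/5 (I = -6/5 + (12 + 4)² = -6/5 + 16² = -6/5 + 256 = 1274/5 ≈ 254.80)
z(1) + I*85 = -5*1 + (1274/5)*85 = -5 + 21658 = 21653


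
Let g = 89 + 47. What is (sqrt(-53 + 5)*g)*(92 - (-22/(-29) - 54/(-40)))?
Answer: 7090632*I*sqrt(3)/145 ≈ 84699.0*I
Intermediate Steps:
g = 136
(sqrt(-53 + 5)*g)*(92 - (-22/(-29) - 54/(-40))) = (sqrt(-53 + 5)*136)*(92 - (-22/(-29) - 54/(-40))) = (sqrt(-48)*136)*(92 - (-22*(-1/29) - 54*(-1/40))) = ((4*I*sqrt(3))*136)*(92 - (22/29 + 27/20)) = (544*I*sqrt(3))*(92 - 1*1223/580) = (544*I*sqrt(3))*(92 - 1223/580) = (544*I*sqrt(3))*(52137/580) = 7090632*I*sqrt(3)/145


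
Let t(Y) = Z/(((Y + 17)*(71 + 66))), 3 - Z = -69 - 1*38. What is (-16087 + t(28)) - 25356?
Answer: -51099197/1233 ≈ -41443.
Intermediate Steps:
Z = 110 (Z = 3 - (-69 - 1*38) = 3 - (-69 - 38) = 3 - 1*(-107) = 3 + 107 = 110)
t(Y) = 110/(2329 + 137*Y) (t(Y) = 110/(((Y + 17)*(71 + 66))) = 110/(((17 + Y)*137)) = 110/(2329 + 137*Y))
(-16087 + t(28)) - 25356 = (-16087 + 110/(137*(17 + 28))) - 25356 = (-16087 + (110/137)/45) - 25356 = (-16087 + (110/137)*(1/45)) - 25356 = (-16087 + 22/1233) - 25356 = -19835249/1233 - 25356 = -51099197/1233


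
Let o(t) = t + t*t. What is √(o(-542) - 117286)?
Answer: 8*√2749 ≈ 419.45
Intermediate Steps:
o(t) = t + t²
√(o(-542) - 117286) = √(-542*(1 - 542) - 117286) = √(-542*(-541) - 117286) = √(293222 - 117286) = √175936 = 8*√2749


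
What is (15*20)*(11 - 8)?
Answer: 900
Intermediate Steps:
(15*20)*(11 - 8) = 300*3 = 900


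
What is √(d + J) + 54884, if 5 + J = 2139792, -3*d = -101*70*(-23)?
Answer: 54884 + √18770253/3 ≈ 56328.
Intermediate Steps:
d = -162610/3 (d = -(-101*70)*(-23)/3 = -(-7070)*(-23)/3 = -⅓*162610 = -162610/3 ≈ -54203.)
J = 2139787 (J = -5 + 2139792 = 2139787)
√(d + J) + 54884 = √(-162610/3 + 2139787) + 54884 = √(6256751/3) + 54884 = √18770253/3 + 54884 = 54884 + √18770253/3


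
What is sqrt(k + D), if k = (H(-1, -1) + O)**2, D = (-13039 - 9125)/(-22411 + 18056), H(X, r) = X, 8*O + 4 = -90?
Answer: sqrt(50875018545)/17420 ≈ 12.948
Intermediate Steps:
O = -47/4 (O = -1/2 + (1/8)*(-90) = -1/2 - 45/4 = -47/4 ≈ -11.750)
D = 22164/4355 (D = -22164/(-4355) = -22164*(-1/4355) = 22164/4355 ≈ 5.0893)
k = 2601/16 (k = (-1 - 47/4)**2 = (-51/4)**2 = 2601/16 ≈ 162.56)
sqrt(k + D) = sqrt(2601/16 + 22164/4355) = sqrt(11681979/69680) = sqrt(50875018545)/17420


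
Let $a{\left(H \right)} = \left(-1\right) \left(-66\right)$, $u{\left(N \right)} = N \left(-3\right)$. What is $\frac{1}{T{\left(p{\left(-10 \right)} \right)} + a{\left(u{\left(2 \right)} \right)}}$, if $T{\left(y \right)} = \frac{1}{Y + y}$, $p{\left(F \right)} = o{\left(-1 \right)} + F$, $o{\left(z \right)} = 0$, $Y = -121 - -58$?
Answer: $\frac{73}{4817} \approx 0.015155$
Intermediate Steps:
$u{\left(N \right)} = - 3 N$
$Y = -63$ ($Y = -121 + 58 = -63$)
$p{\left(F \right)} = F$ ($p{\left(F \right)} = 0 + F = F$)
$a{\left(H \right)} = 66$
$T{\left(y \right)} = \frac{1}{-63 + y}$
$\frac{1}{T{\left(p{\left(-10 \right)} \right)} + a{\left(u{\left(2 \right)} \right)}} = \frac{1}{\frac{1}{-63 - 10} + 66} = \frac{1}{\frac{1}{-73} + 66} = \frac{1}{- \frac{1}{73} + 66} = \frac{1}{\frac{4817}{73}} = \frac{73}{4817}$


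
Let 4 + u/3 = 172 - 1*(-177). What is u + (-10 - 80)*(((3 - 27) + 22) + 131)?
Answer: -10575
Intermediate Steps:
u = 1035 (u = -12 + 3*(172 - 1*(-177)) = -12 + 3*(172 + 177) = -12 + 3*349 = -12 + 1047 = 1035)
u + (-10 - 80)*(((3 - 27) + 22) + 131) = 1035 + (-10 - 80)*(((3 - 27) + 22) + 131) = 1035 - 90*((-24 + 22) + 131) = 1035 - 90*(-2 + 131) = 1035 - 90*129 = 1035 - 11610 = -10575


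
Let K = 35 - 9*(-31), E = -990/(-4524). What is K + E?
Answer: 236921/754 ≈ 314.22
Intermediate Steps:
E = 165/754 (E = -990*(-1/4524) = 165/754 ≈ 0.21883)
K = 314 (K = 35 + 279 = 314)
K + E = 314 + 165/754 = 236921/754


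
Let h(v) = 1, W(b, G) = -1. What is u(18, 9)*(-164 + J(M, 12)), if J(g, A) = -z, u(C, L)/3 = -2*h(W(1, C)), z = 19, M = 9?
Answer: 1098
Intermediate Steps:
u(C, L) = -6 (u(C, L) = 3*(-2*1) = 3*(-2) = -6)
J(g, A) = -19 (J(g, A) = -1*19 = -19)
u(18, 9)*(-164 + J(M, 12)) = -6*(-164 - 19) = -6*(-183) = 1098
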